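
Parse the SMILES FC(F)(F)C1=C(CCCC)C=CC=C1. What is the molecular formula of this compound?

C11H13F3

Walk through each heavy atom and fill implicit hydrogens from standard valence (C 4, N 3, O 2, S 2, halogen 1):
  atom 1: F (halogen, monovalent) → 0 H
  atom 2: C, bond orders sum to 4 (valence 4) → 0 H
  atom 3: F (halogen, monovalent) → 0 H
  atom 4: F (halogen, monovalent) → 0 H
  atom 5: C, bond orders sum to 4 (valence 4) → 0 H
  atom 6: C, bond orders sum to 4 (valence 4) → 0 H
  atom 7: C, bond orders sum to 2 (valence 4) → 2 H
  atom 8: C, bond orders sum to 2 (valence 4) → 2 H
  atom 9: C, bond orders sum to 2 (valence 4) → 2 H
  atom 10: C, bond orders sum to 1 (valence 4) → 3 H
  atom 11: C, bond orders sum to 3 (valence 4) → 1 H
  atom 12: C, bond orders sum to 3 (valence 4) → 1 H
  atom 13: C, bond orders sum to 3 (valence 4) → 1 H
  atom 14: C, bond orders sum to 3 (valence 4) → 1 H
Totals → C:11, H:13, F:3.
In Hill order: C11H13F3.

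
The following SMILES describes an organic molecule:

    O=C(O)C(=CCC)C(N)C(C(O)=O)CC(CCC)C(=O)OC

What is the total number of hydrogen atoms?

Walk through each heavy atom and fill implicit hydrogens from standard valence (C 4, N 3, O 2, S 2, halogen 1):
  atom 1: O, bond orders sum to 2 (valence 2) → 0 H
  atom 2: C, bond orders sum to 4 (valence 4) → 0 H
  atom 3: O, bond orders sum to 1 (valence 2) → 1 H
  atom 4: C, bond orders sum to 4 (valence 4) → 0 H
  atom 5: C, bond orders sum to 3 (valence 4) → 1 H
  atom 6: C, bond orders sum to 2 (valence 4) → 2 H
  atom 7: C, bond orders sum to 1 (valence 4) → 3 H
  atom 8: C, bond orders sum to 3 (valence 4) → 1 H
  atom 9: N, bond orders sum to 1 (valence 3) → 2 H
  atom 10: C, bond orders sum to 3 (valence 4) → 1 H
  atom 11: C, bond orders sum to 4 (valence 4) → 0 H
  atom 12: O, bond orders sum to 1 (valence 2) → 1 H
  atom 13: O, bond orders sum to 2 (valence 2) → 0 H
  atom 14: C, bond orders sum to 2 (valence 4) → 2 H
  atom 15: C, bond orders sum to 3 (valence 4) → 1 H
  atom 16: C, bond orders sum to 2 (valence 4) → 2 H
  atom 17: C, bond orders sum to 2 (valence 4) → 2 H
  atom 18: C, bond orders sum to 1 (valence 4) → 3 H
  atom 19: C, bond orders sum to 4 (valence 4) → 0 H
  atom 20: O, bond orders sum to 2 (valence 2) → 0 H
  atom 21: O, bond orders sum to 2 (valence 2) → 0 H
  atom 22: C, bond orders sum to 1 (valence 4) → 3 H
Total hydrogens: 25.

25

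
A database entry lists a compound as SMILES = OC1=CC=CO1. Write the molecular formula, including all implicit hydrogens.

C4H4O2

Walk through each heavy atom and fill implicit hydrogens from standard valence (C 4, N 3, O 2, S 2, halogen 1):
  atom 1: O, bond orders sum to 1 (valence 2) → 1 H
  atom 2: C, bond orders sum to 4 (valence 4) → 0 H
  atom 3: C, bond orders sum to 3 (valence 4) → 1 H
  atom 4: C, bond orders sum to 3 (valence 4) → 1 H
  atom 5: C, bond orders sum to 3 (valence 4) → 1 H
  atom 6: O, bond orders sum to 2 (valence 2) → 0 H
Totals → C:4, H:4, O:2.
In Hill order: C4H4O2.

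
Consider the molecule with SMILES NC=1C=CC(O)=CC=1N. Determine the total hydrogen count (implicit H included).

8

Walk through each heavy atom and fill implicit hydrogens from standard valence (C 4, N 3, O 2, S 2, halogen 1):
  atom 1: N, bond orders sum to 1 (valence 3) → 2 H
  atom 2: C, bond orders sum to 4 (valence 4) → 0 H
  atom 3: C, bond orders sum to 3 (valence 4) → 1 H
  atom 4: C, bond orders sum to 3 (valence 4) → 1 H
  atom 5: C, bond orders sum to 4 (valence 4) → 0 H
  atom 6: O, bond orders sum to 1 (valence 2) → 1 H
  atom 7: C, bond orders sum to 3 (valence 4) → 1 H
  atom 8: C, bond orders sum to 4 (valence 4) → 0 H
  atom 9: N, bond orders sum to 1 (valence 3) → 2 H
Total hydrogens: 8.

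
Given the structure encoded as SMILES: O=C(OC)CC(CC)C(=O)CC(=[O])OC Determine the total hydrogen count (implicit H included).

16

Walk through each heavy atom and fill implicit hydrogens from standard valence (C 4, N 3, O 2, S 2, halogen 1):
  atom 1: O, bond orders sum to 2 (valence 2) → 0 H
  atom 2: C, bond orders sum to 4 (valence 4) → 0 H
  atom 3: O, bond orders sum to 2 (valence 2) → 0 H
  atom 4: C, bond orders sum to 1 (valence 4) → 3 H
  atom 5: C, bond orders sum to 2 (valence 4) → 2 H
  atom 6: C, bond orders sum to 3 (valence 4) → 1 H
  atom 7: C, bond orders sum to 2 (valence 4) → 2 H
  atom 8: C, bond orders sum to 1 (valence 4) → 3 H
  atom 9: C, bond orders sum to 4 (valence 4) → 0 H
  atom 10: O, bond orders sum to 2 (valence 2) → 0 H
  atom 11: C, bond orders sum to 2 (valence 4) → 2 H
  atom 12: C, bond orders sum to 4 (valence 4) → 0 H
  atom 13: O with explicit H count 0
  atom 14: O, bond orders sum to 2 (valence 2) → 0 H
  atom 15: C, bond orders sum to 1 (valence 4) → 3 H
Total hydrogens: 16.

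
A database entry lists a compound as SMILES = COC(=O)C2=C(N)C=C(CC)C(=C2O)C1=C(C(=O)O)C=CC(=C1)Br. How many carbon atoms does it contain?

Count every carbon token in the SMILES (each C, including those in ring-closure positions and inside branches).
Carbon count: 17.

17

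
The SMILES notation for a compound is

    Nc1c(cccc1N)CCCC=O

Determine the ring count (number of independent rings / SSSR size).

1

In SMILES, each pair of matching ring-closure digits denotes one ring-closing bond; the number of such bonds equals the number of independent rings.
Ring-closure bonds here: 1.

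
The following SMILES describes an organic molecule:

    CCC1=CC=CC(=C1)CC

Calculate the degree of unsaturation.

4

Molecular formula: C10H14.
DoU = (2C + 2 + N − H − X) / 2, where X is the halogen count and O/S are ignored.
    = (2·10 + 2 + 0 − 14 − 0) / 2 = 8 / 2 = 4.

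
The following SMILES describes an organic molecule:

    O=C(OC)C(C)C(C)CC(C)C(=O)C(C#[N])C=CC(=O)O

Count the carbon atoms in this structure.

15

Count every carbon token in the SMILES (each C, including those in ring-closure positions and inside branches).
Carbon count: 15.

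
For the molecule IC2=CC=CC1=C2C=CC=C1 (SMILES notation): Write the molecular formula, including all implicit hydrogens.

C10H7I

Walk through each heavy atom and fill implicit hydrogens from standard valence (C 4, N 3, O 2, S 2, halogen 1):
  atom 1: I (halogen, monovalent) → 0 H
  atom 2: C, bond orders sum to 4 (valence 4) → 0 H
  atom 3: C, bond orders sum to 3 (valence 4) → 1 H
  atom 4: C, bond orders sum to 3 (valence 4) → 1 H
  atom 5: C, bond orders sum to 3 (valence 4) → 1 H
  atom 6: C, bond orders sum to 4 (valence 4) → 0 H
  atom 7: C, bond orders sum to 4 (valence 4) → 0 H
  atom 8: C, bond orders sum to 3 (valence 4) → 1 H
  atom 9: C, bond orders sum to 3 (valence 4) → 1 H
  atom 10: C, bond orders sum to 3 (valence 4) → 1 H
  atom 11: C, bond orders sum to 3 (valence 4) → 1 H
Totals → C:10, H:7, I:1.
In Hill order: C10H7I.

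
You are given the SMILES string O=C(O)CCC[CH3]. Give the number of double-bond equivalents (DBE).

Molecular formula: C5H10O2.
DoU = (2C + 2 + N − H − X) / 2, where X is the halogen count and O/S are ignored.
    = (2·5 + 2 + 0 − 10 − 0) / 2 = 2 / 2 = 1.

1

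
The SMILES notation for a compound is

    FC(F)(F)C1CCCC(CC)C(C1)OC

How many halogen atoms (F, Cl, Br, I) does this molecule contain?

Halogen atoms appear at heavy-atom positions 1, 3, 4 (3×F).
Other groups present: 1 ether.
Halogen count: 3.

3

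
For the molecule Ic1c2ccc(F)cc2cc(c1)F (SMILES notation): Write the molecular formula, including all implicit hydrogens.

Walk through each heavy atom and fill implicit hydrogens from standard valence (C 4, N 3, O 2, S 2, halogen 1); for lowercase aromatic atoms, an aromatic c carries 1 H when it has two neighbours and 0 H with three, and aromatic n carries 0 H:
  atom 1: I (halogen, monovalent) → 0 H
  atom 2: aromatic c, 3 neighbours → 0 H
  atom 3: aromatic c, 3 neighbours → 0 H
  atom 4: aromatic c, 2 neighbours → 1 H
  atom 5: aromatic c, 2 neighbours → 1 H
  atom 6: aromatic c, 3 neighbours → 0 H
  atom 7: F (halogen, monovalent) → 0 H
  atom 8: aromatic c, 2 neighbours → 1 H
  atom 9: aromatic c, 3 neighbours → 0 H
  atom 10: aromatic c, 2 neighbours → 1 H
  atom 11: aromatic c, 3 neighbours → 0 H
  atom 12: aromatic c, 2 neighbours → 1 H
  atom 13: F (halogen, monovalent) → 0 H
Totals → C:10, H:5, F:2, I:1.
In Hill order: C10H5F2I.

C10H5F2I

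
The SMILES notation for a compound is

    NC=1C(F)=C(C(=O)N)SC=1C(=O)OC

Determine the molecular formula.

Walk through each heavy atom and fill implicit hydrogens from standard valence (C 4, N 3, O 2, S 2, halogen 1):
  atom 1: N, bond orders sum to 1 (valence 3) → 2 H
  atom 2: C, bond orders sum to 4 (valence 4) → 0 H
  atom 3: C, bond orders sum to 4 (valence 4) → 0 H
  atom 4: F (halogen, monovalent) → 0 H
  atom 5: C, bond orders sum to 4 (valence 4) → 0 H
  atom 6: C, bond orders sum to 4 (valence 4) → 0 H
  atom 7: O, bond orders sum to 2 (valence 2) → 0 H
  atom 8: N, bond orders sum to 1 (valence 3) → 2 H
  atom 9: S, bond orders sum to 2 (valence 2) → 0 H
  atom 10: C, bond orders sum to 4 (valence 4) → 0 H
  atom 11: C, bond orders sum to 4 (valence 4) → 0 H
  atom 12: O, bond orders sum to 2 (valence 2) → 0 H
  atom 13: O, bond orders sum to 2 (valence 2) → 0 H
  atom 14: C, bond orders sum to 1 (valence 4) → 3 H
Totals → C:7, H:7, F:1, N:2, O:3, S:1.
In Hill order: C7H7FN2O3S.

C7H7FN2O3S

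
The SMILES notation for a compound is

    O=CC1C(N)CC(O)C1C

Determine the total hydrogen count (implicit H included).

13

Walk through each heavy atom and fill implicit hydrogens from standard valence (C 4, N 3, O 2, S 2, halogen 1):
  atom 1: O, bond orders sum to 2 (valence 2) → 0 H
  atom 2: C, bond orders sum to 3 (valence 4) → 1 H
  atom 3: C, bond orders sum to 3 (valence 4) → 1 H
  atom 4: C, bond orders sum to 3 (valence 4) → 1 H
  atom 5: N, bond orders sum to 1 (valence 3) → 2 H
  atom 6: C, bond orders sum to 2 (valence 4) → 2 H
  atom 7: C, bond orders sum to 3 (valence 4) → 1 H
  atom 8: O, bond orders sum to 1 (valence 2) → 1 H
  atom 9: C, bond orders sum to 3 (valence 4) → 1 H
  atom 10: C, bond orders sum to 1 (valence 4) → 3 H
Total hydrogens: 13.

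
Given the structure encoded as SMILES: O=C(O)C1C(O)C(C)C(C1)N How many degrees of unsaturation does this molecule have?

2

Molecular formula: C7H13NO3.
DoU = (2C + 2 + N − H − X) / 2, where X is the halogen count and O/S are ignored.
    = (2·7 + 2 + 1 − 13 − 0) / 2 = 4 / 2 = 2.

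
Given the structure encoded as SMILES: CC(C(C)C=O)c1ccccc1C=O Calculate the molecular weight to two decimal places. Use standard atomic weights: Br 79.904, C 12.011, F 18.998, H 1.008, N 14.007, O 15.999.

190.24 g/mol

First, the molecular formula is C12H14O2 (counting implicit H from valence).
  C: 12 × 12.011 = 144.132
  H: 14 × 1.008 = 14.112
  O: 2 × 15.999 = 31.998
Sum: 12×12.011 + 14×1.008 + 2×15.999 = 190.242 → 190.24 g/mol.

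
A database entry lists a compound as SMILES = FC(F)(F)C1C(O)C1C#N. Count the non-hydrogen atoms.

Every atom symbol written in the SMILES (organic subset) is one heavy atom; implicit H are not written.
Heavy atoms by element → C:5, F:3, N:1, O:1.
Total: 10.

10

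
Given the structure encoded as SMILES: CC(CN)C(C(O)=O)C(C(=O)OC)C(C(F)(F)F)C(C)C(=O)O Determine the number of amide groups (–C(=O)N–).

0

Scan the SMILES for the amide motif — none present.
Groups that are present: 2 carboxylic acid, 1 ester, 1 primary amine.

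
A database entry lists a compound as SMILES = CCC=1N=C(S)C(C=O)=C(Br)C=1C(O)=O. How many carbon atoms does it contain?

Count every carbon token in the SMILES (each C, including those in ring-closure positions and inside branches).
Carbon count: 9.

9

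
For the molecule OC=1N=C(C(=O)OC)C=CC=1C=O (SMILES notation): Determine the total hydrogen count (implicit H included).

Walk through each heavy atom and fill implicit hydrogens from standard valence (C 4, N 3, O 2, S 2, halogen 1):
  atom 1: O, bond orders sum to 1 (valence 2) → 1 H
  atom 2: C, bond orders sum to 4 (valence 4) → 0 H
  atom 3: N, bond orders sum to 3 (valence 3) → 0 H
  atom 4: C, bond orders sum to 4 (valence 4) → 0 H
  atom 5: C, bond orders sum to 4 (valence 4) → 0 H
  atom 6: O, bond orders sum to 2 (valence 2) → 0 H
  atom 7: O, bond orders sum to 2 (valence 2) → 0 H
  atom 8: C, bond orders sum to 1 (valence 4) → 3 H
  atom 9: C, bond orders sum to 3 (valence 4) → 1 H
  atom 10: C, bond orders sum to 3 (valence 4) → 1 H
  atom 11: C, bond orders sum to 4 (valence 4) → 0 H
  atom 12: C, bond orders sum to 3 (valence 4) → 1 H
  atom 13: O, bond orders sum to 2 (valence 2) → 0 H
Total hydrogens: 7.

7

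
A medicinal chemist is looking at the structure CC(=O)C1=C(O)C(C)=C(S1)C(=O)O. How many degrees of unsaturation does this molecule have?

5

Molecular formula: C8H8O4S.
DoU = (2C + 2 + N − H − X) / 2, where X is the halogen count and O/S are ignored.
    = (2·8 + 2 + 0 − 8 − 0) / 2 = 10 / 2 = 5.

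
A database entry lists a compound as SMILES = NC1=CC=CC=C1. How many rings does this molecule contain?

In SMILES, each pair of matching ring-closure digits denotes one ring-closing bond; the number of such bonds equals the number of independent rings.
Ring-closure bonds here: 1.

1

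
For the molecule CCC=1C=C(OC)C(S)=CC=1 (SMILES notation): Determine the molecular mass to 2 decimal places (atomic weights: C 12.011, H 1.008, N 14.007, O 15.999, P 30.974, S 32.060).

168.25 g/mol

First, the molecular formula is C9H12OS (counting implicit H from valence).
  C: 9 × 12.011 = 108.099
  H: 12 × 1.008 = 12.096
  O: 1 × 15.999 = 15.999
  S: 1 × 32.060 = 32.060
Sum: 9×12.011 + 12×1.008 + 1×15.999 + 1×32.060 = 168.254 → 168.25 g/mol.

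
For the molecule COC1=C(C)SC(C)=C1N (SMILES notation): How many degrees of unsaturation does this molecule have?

Molecular formula: C7H11NOS.
DoU = (2C + 2 + N − H − X) / 2, where X is the halogen count and O/S are ignored.
    = (2·7 + 2 + 1 − 11 − 0) / 2 = 6 / 2 = 3.

3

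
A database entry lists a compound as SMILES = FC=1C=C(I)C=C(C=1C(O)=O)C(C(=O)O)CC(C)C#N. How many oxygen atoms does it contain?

4

Scan the SMILES for O atoms (remember two-letter symbols like Cl and Br are single atoms).
Oxygen count: 4.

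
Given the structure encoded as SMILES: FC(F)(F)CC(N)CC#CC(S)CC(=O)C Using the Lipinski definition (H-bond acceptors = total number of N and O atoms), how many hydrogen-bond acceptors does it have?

2

N atoms: 1; O atoms: 1.
Lipinski HBA = 1 + 1 = 2.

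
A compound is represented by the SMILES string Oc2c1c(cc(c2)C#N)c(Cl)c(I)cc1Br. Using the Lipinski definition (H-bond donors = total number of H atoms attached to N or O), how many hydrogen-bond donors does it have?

Donors: find every N or O and count the H atoms it carries.
  atom 1 (O): bond orders sum to 1 → 1 H
  atom 9 (N): bond orders sum to 3 → 0 H
Lipinski HBD = 1.

1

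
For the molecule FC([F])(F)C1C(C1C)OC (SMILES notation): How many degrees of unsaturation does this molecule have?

1

Degree of unsaturation = (number of rings) + (number of π bonds).
Ring closures in the SMILES: 1.
π bonds: none → 0 DoU from unsaturation.
Total DoU = 1 + 0 = 1.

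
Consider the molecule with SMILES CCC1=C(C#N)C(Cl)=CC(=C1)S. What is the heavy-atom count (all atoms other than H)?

12

Every atom symbol written in the SMILES (organic subset) is one heavy atom; implicit H are not written.
Heavy atoms by element → C:9, Cl:1, N:1, S:1.
Total: 12.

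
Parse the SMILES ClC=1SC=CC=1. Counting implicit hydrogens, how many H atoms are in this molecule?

Walk through each heavy atom and fill implicit hydrogens from standard valence (C 4, N 3, O 2, S 2, halogen 1):
  atom 1: Cl (halogen, monovalent) → 0 H
  atom 2: C, bond orders sum to 4 (valence 4) → 0 H
  atom 3: S, bond orders sum to 2 (valence 2) → 0 H
  atom 4: C, bond orders sum to 3 (valence 4) → 1 H
  atom 5: C, bond orders sum to 3 (valence 4) → 1 H
  atom 6: C, bond orders sum to 3 (valence 4) → 1 H
Total hydrogens: 3.

3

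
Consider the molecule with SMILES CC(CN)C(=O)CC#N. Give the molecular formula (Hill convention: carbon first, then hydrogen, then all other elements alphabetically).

Walk through each heavy atom and fill implicit hydrogens from standard valence (C 4, N 3, O 2, S 2, halogen 1):
  atom 1: C, bond orders sum to 1 (valence 4) → 3 H
  atom 2: C, bond orders sum to 3 (valence 4) → 1 H
  atom 3: C, bond orders sum to 2 (valence 4) → 2 H
  atom 4: N, bond orders sum to 1 (valence 3) → 2 H
  atom 5: C, bond orders sum to 4 (valence 4) → 0 H
  atom 6: O, bond orders sum to 2 (valence 2) → 0 H
  atom 7: C, bond orders sum to 2 (valence 4) → 2 H
  atom 8: C, bond orders sum to 4 (valence 4) → 0 H
  atom 9: N, bond orders sum to 3 (valence 3) → 0 H
Totals → C:6, H:10, N:2, O:1.
In Hill order: C6H10N2O.

C6H10N2O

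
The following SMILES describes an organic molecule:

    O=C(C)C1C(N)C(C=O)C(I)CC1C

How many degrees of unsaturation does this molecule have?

3

Degree of unsaturation = (number of rings) + (number of π bonds).
Ring closures in the SMILES: 1.
π bonds: 2 double bonds (each 1 DoU) → 2 DoU from unsaturation.
Total DoU = 1 + 2 = 3.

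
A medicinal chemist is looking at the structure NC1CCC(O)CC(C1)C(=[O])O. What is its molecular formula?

Walk through each heavy atom and fill implicit hydrogens from standard valence (C 4, N 3, O 2, S 2, halogen 1):
  atom 1: N, bond orders sum to 1 (valence 3) → 2 H
  atom 2: C, bond orders sum to 3 (valence 4) → 1 H
  atom 3: C, bond orders sum to 2 (valence 4) → 2 H
  atom 4: C, bond orders sum to 2 (valence 4) → 2 H
  atom 5: C, bond orders sum to 3 (valence 4) → 1 H
  atom 6: O, bond orders sum to 1 (valence 2) → 1 H
  atom 7: C, bond orders sum to 2 (valence 4) → 2 H
  atom 8: C, bond orders sum to 3 (valence 4) → 1 H
  atom 9: C, bond orders sum to 2 (valence 4) → 2 H
  atom 10: C, bond orders sum to 4 (valence 4) → 0 H
  atom 11: O with explicit H count 0
  atom 12: O, bond orders sum to 1 (valence 2) → 1 H
Totals → C:8, H:15, N:1, O:3.

C8H15NO3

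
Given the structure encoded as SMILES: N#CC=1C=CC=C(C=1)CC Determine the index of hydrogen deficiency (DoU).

6

Molecular formula: C9H9N.
DoU = (2C + 2 + N − H − X) / 2, where X is the halogen count and O/S are ignored.
    = (2·9 + 2 + 1 − 9 − 0) / 2 = 12 / 2 = 6.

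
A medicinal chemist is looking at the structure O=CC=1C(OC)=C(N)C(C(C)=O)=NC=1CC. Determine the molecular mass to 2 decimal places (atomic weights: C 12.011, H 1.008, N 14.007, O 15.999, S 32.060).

First, the molecular formula is C11H14N2O3 (counting implicit H from valence).
  C: 11 × 12.011 = 132.121
  H: 14 × 1.008 = 14.112
  N: 2 × 14.007 = 28.014
  O: 3 × 15.999 = 47.997
Sum: 11×12.011 + 14×1.008 + 2×14.007 + 3×15.999 = 222.244 → 222.24 g/mol.

222.24 g/mol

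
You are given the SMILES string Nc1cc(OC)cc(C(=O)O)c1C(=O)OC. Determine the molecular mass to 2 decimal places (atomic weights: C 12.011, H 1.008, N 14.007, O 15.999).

First, the molecular formula is C10H11NO5 (counting implicit H from valence).
  C: 10 × 12.011 = 120.110
  H: 11 × 1.008 = 11.088
  N: 1 × 14.007 = 14.007
  O: 5 × 15.999 = 79.995
Sum: 10×12.011 + 11×1.008 + 1×14.007 + 5×15.999 = 225.200 → 225.20 g/mol.

225.20 g/mol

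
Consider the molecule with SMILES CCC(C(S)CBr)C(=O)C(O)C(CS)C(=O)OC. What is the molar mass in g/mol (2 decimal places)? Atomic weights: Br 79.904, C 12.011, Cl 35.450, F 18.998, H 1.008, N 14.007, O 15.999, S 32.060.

359.29 g/mol

First, the molecular formula is C11H19BrO4S2 (counting implicit H from valence).
  Br: 1 × 79.904 = 79.904
  C: 11 × 12.011 = 132.121
  H: 19 × 1.008 = 19.152
  O: 4 × 15.999 = 63.996
  S: 2 × 32.060 = 64.120
Sum: 1×79.904 + 11×12.011 + 19×1.008 + 4×15.999 + 2×32.060 = 359.293 → 359.29 g/mol.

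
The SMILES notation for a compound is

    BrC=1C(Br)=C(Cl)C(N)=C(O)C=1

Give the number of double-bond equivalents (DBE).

Degree of unsaturation = (number of rings) + (number of π bonds).
Ring closures in the SMILES: 1.
π bonds: 3 double bonds (each 1 DoU) → 3 DoU from unsaturation.
Total DoU = 1 + 3 = 4.

4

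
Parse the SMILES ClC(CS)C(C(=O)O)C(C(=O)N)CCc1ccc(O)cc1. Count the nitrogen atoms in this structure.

1

Scan the SMILES for N atoms (remember two-letter symbols like Cl and Br are single atoms).
Nitrogen count: 1.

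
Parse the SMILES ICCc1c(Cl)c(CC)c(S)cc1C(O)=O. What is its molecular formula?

C11H12ClIO2S

Walk through each heavy atom and fill implicit hydrogens from standard valence (C 4, N 3, O 2, S 2, halogen 1); for lowercase aromatic atoms, an aromatic c carries 1 H when it has two neighbours and 0 H with three, and aromatic n carries 0 H:
  atom 1: I (halogen, monovalent) → 0 H
  atom 2: C, bond orders sum to 2 (valence 4) → 2 H
  atom 3: C, bond orders sum to 2 (valence 4) → 2 H
  atom 4: aromatic c, 3 neighbours → 0 H
  atom 5: aromatic c, 3 neighbours → 0 H
  atom 6: Cl (halogen, monovalent) → 0 H
  atom 7: aromatic c, 3 neighbours → 0 H
  atom 8: C, bond orders sum to 2 (valence 4) → 2 H
  atom 9: C, bond orders sum to 1 (valence 4) → 3 H
  atom 10: aromatic c, 3 neighbours → 0 H
  atom 11: S, bond orders sum to 1 (valence 2) → 1 H
  atom 12: aromatic c, 2 neighbours → 1 H
  atom 13: aromatic c, 3 neighbours → 0 H
  atom 14: C, bond orders sum to 4 (valence 4) → 0 H
  atom 15: O, bond orders sum to 1 (valence 2) → 1 H
  atom 16: O, bond orders sum to 2 (valence 2) → 0 H
Totals → C:11, H:12, Cl:1, I:1, O:2, S:1.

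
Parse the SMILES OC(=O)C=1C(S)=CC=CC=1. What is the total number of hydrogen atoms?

Walk through each heavy atom and fill implicit hydrogens from standard valence (C 4, N 3, O 2, S 2, halogen 1):
  atom 1: O, bond orders sum to 1 (valence 2) → 1 H
  atom 2: C, bond orders sum to 4 (valence 4) → 0 H
  atom 3: O, bond orders sum to 2 (valence 2) → 0 H
  atom 4: C, bond orders sum to 4 (valence 4) → 0 H
  atom 5: C, bond orders sum to 4 (valence 4) → 0 H
  atom 6: S, bond orders sum to 1 (valence 2) → 1 H
  atom 7: C, bond orders sum to 3 (valence 4) → 1 H
  atom 8: C, bond orders sum to 3 (valence 4) → 1 H
  atom 9: C, bond orders sum to 3 (valence 4) → 1 H
  atom 10: C, bond orders sum to 3 (valence 4) → 1 H
Total hydrogens: 6.

6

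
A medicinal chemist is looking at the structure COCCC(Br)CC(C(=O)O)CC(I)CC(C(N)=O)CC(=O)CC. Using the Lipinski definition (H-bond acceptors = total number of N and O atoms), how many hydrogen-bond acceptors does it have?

N atoms: 1; O atoms: 5.
Lipinski HBA = 1 + 5 = 6.

6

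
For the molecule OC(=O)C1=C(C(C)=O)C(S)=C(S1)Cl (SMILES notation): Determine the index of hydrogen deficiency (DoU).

Molecular formula: C7H5ClO3S2.
DoU = (2C + 2 + N − H − X) / 2, where X is the halogen count and O/S are ignored.
    = (2·7 + 2 + 0 − 5 − 1) / 2 = 10 / 2 = 5.

5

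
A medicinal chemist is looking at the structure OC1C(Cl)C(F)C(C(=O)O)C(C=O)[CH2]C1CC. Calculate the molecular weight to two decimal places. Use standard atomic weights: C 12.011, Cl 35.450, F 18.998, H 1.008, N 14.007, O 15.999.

First, the molecular formula is C11H16ClFO4 (counting implicit H from valence).
  C: 11 × 12.011 = 132.121
  Cl: 1 × 35.450 = 35.450
  F: 1 × 18.998 = 18.998
  H: 16 × 1.008 = 16.128
  O: 4 × 15.999 = 63.996
Sum: 11×12.011 + 1×35.450 + 1×18.998 + 16×1.008 + 4×15.999 = 266.693 → 266.69 g/mol.

266.69 g/mol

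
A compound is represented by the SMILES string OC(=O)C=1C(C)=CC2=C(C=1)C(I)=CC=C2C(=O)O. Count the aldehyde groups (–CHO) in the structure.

0

Scan the SMILES for the aldehyde motif — none present.
Groups that are present: 2 carboxylic acid.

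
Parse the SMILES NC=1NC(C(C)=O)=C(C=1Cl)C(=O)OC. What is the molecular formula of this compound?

Walk through each heavy atom and fill implicit hydrogens from standard valence (C 4, N 3, O 2, S 2, halogen 1):
  atom 1: N, bond orders sum to 1 (valence 3) → 2 H
  atom 2: C, bond orders sum to 4 (valence 4) → 0 H
  atom 3: N, bond orders sum to 2 (valence 3) → 1 H
  atom 4: C, bond orders sum to 4 (valence 4) → 0 H
  atom 5: C, bond orders sum to 4 (valence 4) → 0 H
  atom 6: C, bond orders sum to 1 (valence 4) → 3 H
  atom 7: O, bond orders sum to 2 (valence 2) → 0 H
  atom 8: C, bond orders sum to 4 (valence 4) → 0 H
  atom 9: C, bond orders sum to 4 (valence 4) → 0 H
  atom 10: Cl (halogen, monovalent) → 0 H
  atom 11: C, bond orders sum to 4 (valence 4) → 0 H
  atom 12: O, bond orders sum to 2 (valence 2) → 0 H
  atom 13: O, bond orders sum to 2 (valence 2) → 0 H
  atom 14: C, bond orders sum to 1 (valence 4) → 3 H
Totals → C:8, H:9, Cl:1, N:2, O:3.

C8H9ClN2O3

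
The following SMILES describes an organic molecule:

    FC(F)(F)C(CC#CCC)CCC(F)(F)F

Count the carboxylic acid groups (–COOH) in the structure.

0

Scan the SMILES for the carboxylic acid motif — none present.
Groups that are present: 1 alkyne.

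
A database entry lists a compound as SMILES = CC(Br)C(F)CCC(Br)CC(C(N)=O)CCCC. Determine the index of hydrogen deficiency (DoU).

1

Degree of unsaturation = (number of rings) + (number of π bonds).
Ring closures in the SMILES: 0.
π bonds: 1 double bond (each 1 DoU) → 1 DoU from unsaturation.
Total DoU = 0 + 1 = 1.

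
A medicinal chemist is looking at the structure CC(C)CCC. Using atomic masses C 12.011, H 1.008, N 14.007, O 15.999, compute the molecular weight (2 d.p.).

86.18 g/mol

First, the molecular formula is C6H14 (counting implicit H from valence).
  C: 6 × 12.011 = 72.066
  H: 14 × 1.008 = 14.112
Sum: 6×12.011 + 14×1.008 = 86.178 → 86.18 g/mol.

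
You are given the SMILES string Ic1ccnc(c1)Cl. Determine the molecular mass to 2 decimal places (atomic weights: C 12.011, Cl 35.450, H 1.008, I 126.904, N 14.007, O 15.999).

First, the molecular formula is C5H3ClIN (counting implicit H from valence).
  C: 5 × 12.011 = 60.055
  Cl: 1 × 35.450 = 35.450
  H: 3 × 1.008 = 3.024
  I: 1 × 126.904 = 126.904
  N: 1 × 14.007 = 14.007
Sum: 5×12.011 + 1×35.450 + 3×1.008 + 1×126.904 + 1×14.007 = 239.440 → 239.44 g/mol.

239.44 g/mol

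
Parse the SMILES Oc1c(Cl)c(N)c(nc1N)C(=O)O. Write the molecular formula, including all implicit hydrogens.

Walk through each heavy atom and fill implicit hydrogens from standard valence (C 4, N 3, O 2, S 2, halogen 1); for lowercase aromatic atoms, an aromatic c carries 1 H when it has two neighbours and 0 H with three, and aromatic n carries 0 H:
  atom 1: O, bond orders sum to 1 (valence 2) → 1 H
  atom 2: aromatic c, 3 neighbours → 0 H
  atom 3: aromatic c, 3 neighbours → 0 H
  atom 4: Cl (halogen, monovalent) → 0 H
  atom 5: aromatic c, 3 neighbours → 0 H
  atom 6: N, bond orders sum to 1 (valence 3) → 2 H
  atom 7: aromatic c, 3 neighbours → 0 H
  atom 8: aromatic n, 2 neighbours → 0 H
  atom 9: aromatic c, 3 neighbours → 0 H
  atom 10: N, bond orders sum to 1 (valence 3) → 2 H
  atom 11: C, bond orders sum to 4 (valence 4) → 0 H
  atom 12: O, bond orders sum to 2 (valence 2) → 0 H
  atom 13: O, bond orders sum to 1 (valence 2) → 1 H
Totals → C:6, H:6, Cl:1, N:3, O:3.

C6H6ClN3O3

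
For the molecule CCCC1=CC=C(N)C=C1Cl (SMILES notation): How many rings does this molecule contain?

1

In SMILES, each pair of matching ring-closure digits denotes one ring-closing bond; the number of such bonds equals the number of independent rings.
Ring-closure bonds here: 1.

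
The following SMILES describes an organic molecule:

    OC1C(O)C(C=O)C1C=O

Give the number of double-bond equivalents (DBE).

3

Degree of unsaturation = (number of rings) + (number of π bonds).
Ring closures in the SMILES: 1.
π bonds: 2 double bonds (each 1 DoU) → 2 DoU from unsaturation.
Total DoU = 1 + 2 = 3.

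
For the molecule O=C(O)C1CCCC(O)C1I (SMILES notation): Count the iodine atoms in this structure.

Scan the SMILES for I atoms (remember two-letter symbols like Cl and Br are single atoms).
Iodine count: 1.

1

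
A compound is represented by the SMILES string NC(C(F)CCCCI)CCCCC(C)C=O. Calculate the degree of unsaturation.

1

Molecular formula: C13H25FINO.
DoU = (2C + 2 + N − H − X) / 2, where X is the halogen count and O/S are ignored.
    = (2·13 + 2 + 1 − 25 − 2) / 2 = 2 / 2 = 1.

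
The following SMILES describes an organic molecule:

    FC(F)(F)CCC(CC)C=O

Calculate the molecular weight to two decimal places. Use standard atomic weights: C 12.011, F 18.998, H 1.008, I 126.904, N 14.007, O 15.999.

First, the molecular formula is C7H11F3O (counting implicit H from valence).
  C: 7 × 12.011 = 84.077
  F: 3 × 18.998 = 56.994
  H: 11 × 1.008 = 11.088
  O: 1 × 15.999 = 15.999
Sum: 7×12.011 + 3×18.998 + 11×1.008 + 1×15.999 = 168.158 → 168.16 g/mol.

168.16 g/mol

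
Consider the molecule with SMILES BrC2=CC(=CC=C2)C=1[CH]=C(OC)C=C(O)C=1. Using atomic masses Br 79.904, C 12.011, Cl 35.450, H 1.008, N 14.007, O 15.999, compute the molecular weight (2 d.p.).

First, the molecular formula is C13H11BrO2 (counting implicit H from valence).
  Br: 1 × 79.904 = 79.904
  C: 13 × 12.011 = 156.143
  H: 11 × 1.008 = 11.088
  O: 2 × 15.999 = 31.998
Sum: 1×79.904 + 13×12.011 + 11×1.008 + 2×15.999 = 279.133 → 279.13 g/mol.

279.13 g/mol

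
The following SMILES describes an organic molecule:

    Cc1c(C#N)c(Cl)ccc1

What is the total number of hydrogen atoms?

6

Walk through each heavy atom and fill implicit hydrogens from standard valence (C 4, N 3, O 2, S 2, halogen 1); for lowercase aromatic atoms, an aromatic c carries 1 H when it has two neighbours and 0 H with three, and aromatic n carries 0 H:
  atom 1: C, bond orders sum to 1 (valence 4) → 3 H
  atom 2: aromatic c, 3 neighbours → 0 H
  atom 3: aromatic c, 3 neighbours → 0 H
  atom 4: C, bond orders sum to 4 (valence 4) → 0 H
  atom 5: N, bond orders sum to 3 (valence 3) → 0 H
  atom 6: aromatic c, 3 neighbours → 0 H
  atom 7: Cl (halogen, monovalent) → 0 H
  atom 8: aromatic c, 2 neighbours → 1 H
  atom 9: aromatic c, 2 neighbours → 1 H
  atom 10: aromatic c, 2 neighbours → 1 H
Total hydrogens: 6.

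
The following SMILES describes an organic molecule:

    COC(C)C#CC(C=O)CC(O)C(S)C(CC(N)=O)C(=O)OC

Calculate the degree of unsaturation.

Degree of unsaturation = (number of rings) + (number of π bonds).
Ring closures in the SMILES: 0.
π bonds: 3 double bonds (each 1 DoU), 1 triple bond (each 2 DoU) → 5 DoU from unsaturation.
Total DoU = 0 + 5 = 5.

5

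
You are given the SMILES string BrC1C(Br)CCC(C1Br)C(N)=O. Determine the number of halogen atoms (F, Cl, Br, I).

Halogen atoms appear at heavy-atom positions 1, 4, 9 (3×Br).
Other groups present: 1 amide.
Halogen count: 3.

3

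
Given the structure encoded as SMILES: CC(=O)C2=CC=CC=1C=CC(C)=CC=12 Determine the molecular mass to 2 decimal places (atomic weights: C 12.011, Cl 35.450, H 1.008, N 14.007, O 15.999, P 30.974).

184.24 g/mol

First, the molecular formula is C13H12O (counting implicit H from valence).
  C: 13 × 12.011 = 156.143
  H: 12 × 1.008 = 12.096
  O: 1 × 15.999 = 15.999
Sum: 13×12.011 + 12×1.008 + 1×15.999 = 184.238 → 184.24 g/mol.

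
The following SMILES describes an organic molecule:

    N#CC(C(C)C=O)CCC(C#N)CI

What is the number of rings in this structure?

0

In SMILES, each pair of matching ring-closure digits denotes one ring-closing bond; the number of such bonds equals the number of independent rings.
Ring-closure bonds here: 0.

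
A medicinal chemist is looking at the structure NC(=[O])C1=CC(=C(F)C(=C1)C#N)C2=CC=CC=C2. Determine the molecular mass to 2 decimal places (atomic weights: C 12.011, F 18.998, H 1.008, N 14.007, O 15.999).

First, the molecular formula is C14H9FN2O (counting implicit H from valence).
  C: 14 × 12.011 = 168.154
  F: 1 × 18.998 = 18.998
  H: 9 × 1.008 = 9.072
  N: 2 × 14.007 = 28.014
  O: 1 × 15.999 = 15.999
Sum: 14×12.011 + 1×18.998 + 9×1.008 + 2×14.007 + 1×15.999 = 240.237 → 240.24 g/mol.

240.24 g/mol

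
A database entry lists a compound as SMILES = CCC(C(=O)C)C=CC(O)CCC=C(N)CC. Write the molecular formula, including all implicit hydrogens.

C14H25NO2

Walk through each heavy atom and fill implicit hydrogens from standard valence (C 4, N 3, O 2, S 2, halogen 1):
  atom 1: C, bond orders sum to 1 (valence 4) → 3 H
  atom 2: C, bond orders sum to 2 (valence 4) → 2 H
  atom 3: C, bond orders sum to 3 (valence 4) → 1 H
  atom 4: C, bond orders sum to 4 (valence 4) → 0 H
  atom 5: O, bond orders sum to 2 (valence 2) → 0 H
  atom 6: C, bond orders sum to 1 (valence 4) → 3 H
  atom 7: C, bond orders sum to 3 (valence 4) → 1 H
  atom 8: C, bond orders sum to 3 (valence 4) → 1 H
  atom 9: C, bond orders sum to 3 (valence 4) → 1 H
  atom 10: O, bond orders sum to 1 (valence 2) → 1 H
  atom 11: C, bond orders sum to 2 (valence 4) → 2 H
  atom 12: C, bond orders sum to 2 (valence 4) → 2 H
  atom 13: C, bond orders sum to 3 (valence 4) → 1 H
  atom 14: C, bond orders sum to 4 (valence 4) → 0 H
  atom 15: N, bond orders sum to 1 (valence 3) → 2 H
  atom 16: C, bond orders sum to 2 (valence 4) → 2 H
  atom 17: C, bond orders sum to 1 (valence 4) → 3 H
Totals → C:14, H:25, N:1, O:2.
In Hill order: C14H25NO2.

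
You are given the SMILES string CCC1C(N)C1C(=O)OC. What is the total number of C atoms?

Count every carbon token in the SMILES (each C, including those in ring-closure positions and inside branches).
Carbon count: 7.

7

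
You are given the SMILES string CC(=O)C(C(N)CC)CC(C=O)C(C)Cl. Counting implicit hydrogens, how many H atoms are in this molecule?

Walk through each heavy atom and fill implicit hydrogens from standard valence (C 4, N 3, O 2, S 2, halogen 1):
  atom 1: C, bond orders sum to 1 (valence 4) → 3 H
  atom 2: C, bond orders sum to 4 (valence 4) → 0 H
  atom 3: O, bond orders sum to 2 (valence 2) → 0 H
  atom 4: C, bond orders sum to 3 (valence 4) → 1 H
  atom 5: C, bond orders sum to 3 (valence 4) → 1 H
  atom 6: N, bond orders sum to 1 (valence 3) → 2 H
  atom 7: C, bond orders sum to 2 (valence 4) → 2 H
  atom 8: C, bond orders sum to 1 (valence 4) → 3 H
  atom 9: C, bond orders sum to 2 (valence 4) → 2 H
  atom 10: C, bond orders sum to 3 (valence 4) → 1 H
  atom 11: C, bond orders sum to 3 (valence 4) → 1 H
  atom 12: O, bond orders sum to 2 (valence 2) → 0 H
  atom 13: C, bond orders sum to 3 (valence 4) → 1 H
  atom 14: C, bond orders sum to 1 (valence 4) → 3 H
  atom 15: Cl (halogen, monovalent) → 0 H
Total hydrogens: 20.

20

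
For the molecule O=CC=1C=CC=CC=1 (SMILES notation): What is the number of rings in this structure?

In SMILES, each pair of matching ring-closure digits denotes one ring-closing bond; the number of such bonds equals the number of independent rings.
Ring-closure bonds here: 1.

1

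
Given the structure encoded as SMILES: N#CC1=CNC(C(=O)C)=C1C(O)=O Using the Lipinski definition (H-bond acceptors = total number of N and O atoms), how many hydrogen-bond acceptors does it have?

N atoms: 2; O atoms: 3.
Lipinski HBA = 2 + 3 = 5.

5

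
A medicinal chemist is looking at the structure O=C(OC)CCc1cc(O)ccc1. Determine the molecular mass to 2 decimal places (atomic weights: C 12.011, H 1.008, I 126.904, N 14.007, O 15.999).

180.20 g/mol

First, the molecular formula is C10H12O3 (counting implicit H from valence).
  C: 10 × 12.011 = 120.110
  H: 12 × 1.008 = 12.096
  O: 3 × 15.999 = 47.997
Sum: 10×12.011 + 12×1.008 + 3×15.999 = 180.203 → 180.20 g/mol.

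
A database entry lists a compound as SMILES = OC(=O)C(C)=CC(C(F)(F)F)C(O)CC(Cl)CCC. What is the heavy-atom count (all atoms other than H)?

Every atom symbol written in the SMILES (organic subset) is one heavy atom; implicit H are not written.
Heavy atoms by element → C:12, Cl:1, F:3, O:3.
Total: 19.

19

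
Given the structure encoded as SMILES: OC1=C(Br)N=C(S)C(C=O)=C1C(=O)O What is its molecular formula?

C7H4BrNO4S

Walk through each heavy atom and fill implicit hydrogens from standard valence (C 4, N 3, O 2, S 2, halogen 1):
  atom 1: O, bond orders sum to 1 (valence 2) → 1 H
  atom 2: C, bond orders sum to 4 (valence 4) → 0 H
  atom 3: C, bond orders sum to 4 (valence 4) → 0 H
  atom 4: Br (halogen, monovalent) → 0 H
  atom 5: N, bond orders sum to 3 (valence 3) → 0 H
  atom 6: C, bond orders sum to 4 (valence 4) → 0 H
  atom 7: S, bond orders sum to 1 (valence 2) → 1 H
  atom 8: C, bond orders sum to 4 (valence 4) → 0 H
  atom 9: C, bond orders sum to 3 (valence 4) → 1 H
  atom 10: O, bond orders sum to 2 (valence 2) → 0 H
  atom 11: C, bond orders sum to 4 (valence 4) → 0 H
  atom 12: C, bond orders sum to 4 (valence 4) → 0 H
  atom 13: O, bond orders sum to 2 (valence 2) → 0 H
  atom 14: O, bond orders sum to 1 (valence 2) → 1 H
Totals → C:7, H:4, Br:1, N:1, O:4, S:1.
In Hill order: C7H4BrNO4S.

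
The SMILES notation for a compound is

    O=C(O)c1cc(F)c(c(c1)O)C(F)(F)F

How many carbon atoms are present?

Count every carbon token in the SMILES (each C, including those in ring-closure positions and inside branches).
Carbon count: 8.

8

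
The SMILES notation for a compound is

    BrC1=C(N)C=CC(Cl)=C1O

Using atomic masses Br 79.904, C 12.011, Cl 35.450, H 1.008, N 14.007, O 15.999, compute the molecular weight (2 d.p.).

222.47 g/mol

First, the molecular formula is C6H5BrClNO (counting implicit H from valence).
  Br: 1 × 79.904 = 79.904
  C: 6 × 12.011 = 72.066
  Cl: 1 × 35.450 = 35.450
  H: 5 × 1.008 = 5.040
  N: 1 × 14.007 = 14.007
  O: 1 × 15.999 = 15.999
Sum: 1×79.904 + 6×12.011 + 1×35.450 + 5×1.008 + 1×14.007 + 1×15.999 = 222.466 → 222.47 g/mol.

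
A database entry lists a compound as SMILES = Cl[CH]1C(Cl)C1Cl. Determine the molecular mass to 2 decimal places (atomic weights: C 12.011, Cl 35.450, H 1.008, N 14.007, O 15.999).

145.41 g/mol

First, the molecular formula is C3H3Cl3 (counting implicit H from valence).
  C: 3 × 12.011 = 36.033
  Cl: 3 × 35.450 = 106.350
  H: 3 × 1.008 = 3.024
Sum: 3×12.011 + 3×35.450 + 3×1.008 = 145.407 → 145.41 g/mol.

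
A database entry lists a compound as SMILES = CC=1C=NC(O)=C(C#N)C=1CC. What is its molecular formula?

Walk through each heavy atom and fill implicit hydrogens from standard valence (C 4, N 3, O 2, S 2, halogen 1):
  atom 1: C, bond orders sum to 1 (valence 4) → 3 H
  atom 2: C, bond orders sum to 4 (valence 4) → 0 H
  atom 3: C, bond orders sum to 3 (valence 4) → 1 H
  atom 4: N, bond orders sum to 3 (valence 3) → 0 H
  atom 5: C, bond orders sum to 4 (valence 4) → 0 H
  atom 6: O, bond orders sum to 1 (valence 2) → 1 H
  atom 7: C, bond orders sum to 4 (valence 4) → 0 H
  atom 8: C, bond orders sum to 4 (valence 4) → 0 H
  atom 9: N, bond orders sum to 3 (valence 3) → 0 H
  atom 10: C, bond orders sum to 4 (valence 4) → 0 H
  atom 11: C, bond orders sum to 2 (valence 4) → 2 H
  atom 12: C, bond orders sum to 1 (valence 4) → 3 H
Totals → C:9, H:10, N:2, O:1.
In Hill order: C9H10N2O.

C9H10N2O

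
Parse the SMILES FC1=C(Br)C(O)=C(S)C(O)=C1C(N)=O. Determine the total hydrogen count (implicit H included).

Walk through each heavy atom and fill implicit hydrogens from standard valence (C 4, N 3, O 2, S 2, halogen 1):
  atom 1: F (halogen, monovalent) → 0 H
  atom 2: C, bond orders sum to 4 (valence 4) → 0 H
  atom 3: C, bond orders sum to 4 (valence 4) → 0 H
  atom 4: Br (halogen, monovalent) → 0 H
  atom 5: C, bond orders sum to 4 (valence 4) → 0 H
  atom 6: O, bond orders sum to 1 (valence 2) → 1 H
  atom 7: C, bond orders sum to 4 (valence 4) → 0 H
  atom 8: S, bond orders sum to 1 (valence 2) → 1 H
  atom 9: C, bond orders sum to 4 (valence 4) → 0 H
  atom 10: O, bond orders sum to 1 (valence 2) → 1 H
  atom 11: C, bond orders sum to 4 (valence 4) → 0 H
  atom 12: C, bond orders sum to 4 (valence 4) → 0 H
  atom 13: N, bond orders sum to 1 (valence 3) → 2 H
  atom 14: O, bond orders sum to 2 (valence 2) → 0 H
Total hydrogens: 5.

5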